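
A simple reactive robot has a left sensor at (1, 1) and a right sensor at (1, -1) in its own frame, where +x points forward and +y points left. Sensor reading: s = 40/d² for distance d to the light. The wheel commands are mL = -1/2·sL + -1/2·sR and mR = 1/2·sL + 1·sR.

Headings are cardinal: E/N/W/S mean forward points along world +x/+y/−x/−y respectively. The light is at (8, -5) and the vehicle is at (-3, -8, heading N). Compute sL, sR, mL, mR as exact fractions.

left sensor world pos  = (-4, -7); dL² = 148
right sensor world pos = (-2, -7); dR² = 104
sL = 40/148 = 10/37
sR = 40/104 = 5/13
mL = -1/2·sL + -1/2·sR = -315/962
mR = 1/2·sL + 1·sR = 250/481

10/37 5/13 -315/962 250/481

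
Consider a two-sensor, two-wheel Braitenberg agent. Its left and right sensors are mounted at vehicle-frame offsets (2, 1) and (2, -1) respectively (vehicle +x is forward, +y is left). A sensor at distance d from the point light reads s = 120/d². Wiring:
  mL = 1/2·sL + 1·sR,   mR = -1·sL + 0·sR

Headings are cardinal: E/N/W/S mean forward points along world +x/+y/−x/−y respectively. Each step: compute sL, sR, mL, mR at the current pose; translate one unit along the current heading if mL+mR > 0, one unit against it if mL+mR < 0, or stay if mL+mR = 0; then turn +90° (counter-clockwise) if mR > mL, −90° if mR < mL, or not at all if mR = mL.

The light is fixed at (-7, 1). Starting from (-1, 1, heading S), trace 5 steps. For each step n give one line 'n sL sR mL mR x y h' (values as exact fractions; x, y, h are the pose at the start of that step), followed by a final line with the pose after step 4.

n=0: pose=(-1,1,S); sL=120/53, sR=120/29; mL=8100/1537, mR=-120/53; mL+mR=4620/1537 → advance +1; mR−mL=-11580/1537 → turn -1·90°
n=1: pose=(-1,0,W); sL=6, sR=15/2; mL=21/2, mR=-6; mL+mR=9/2 → advance +1; mR−mL=-33/2 → turn -1·90°
n=2: pose=(-2,0,N); sL=120/17, sR=120/37; mL=4260/629, mR=-120/17; mL+mR=-180/629 → advance -1; mR−mL=-8700/629 → turn -1·90°
n=3: pose=(-2,-1,E); sL=12/5, sR=60/29; mL=474/145, mR=-12/5; mL+mR=126/145 → advance +1; mR−mL=-822/145 → turn -1·90°
n=4: pose=(-1,-1,S); sL=24/13, sR=120/41; mL=2052/533, mR=-24/13; mL+mR=1068/533 → advance +1; mR−mL=-3036/533 → turn -1·90°

0 120/53 120/29 8100/1537 -120/53 -1 1 S
1 6 15/2 21/2 -6 -1 0 W
2 120/17 120/37 4260/629 -120/17 -2 0 N
3 12/5 60/29 474/145 -12/5 -2 -1 E
4 24/13 120/41 2052/533 -24/13 -1 -1 S
final -1 -2 W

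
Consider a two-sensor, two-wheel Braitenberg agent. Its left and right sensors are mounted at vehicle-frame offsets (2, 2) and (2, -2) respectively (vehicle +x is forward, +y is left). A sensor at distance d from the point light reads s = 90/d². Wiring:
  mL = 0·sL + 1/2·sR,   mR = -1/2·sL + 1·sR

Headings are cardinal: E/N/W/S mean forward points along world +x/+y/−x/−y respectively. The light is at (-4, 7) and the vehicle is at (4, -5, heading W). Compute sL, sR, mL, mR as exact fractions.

left sensor world pos  = (2, -7); dL² = 232
right sensor world pos = (2, -3); dR² = 136
sL = 90/232 = 45/116
sR = 90/136 = 45/68
mL = 0·sL + 1/2·sR = 45/136
mR = -1/2·sL + 1·sR = 1845/3944

45/116 45/68 45/136 1845/3944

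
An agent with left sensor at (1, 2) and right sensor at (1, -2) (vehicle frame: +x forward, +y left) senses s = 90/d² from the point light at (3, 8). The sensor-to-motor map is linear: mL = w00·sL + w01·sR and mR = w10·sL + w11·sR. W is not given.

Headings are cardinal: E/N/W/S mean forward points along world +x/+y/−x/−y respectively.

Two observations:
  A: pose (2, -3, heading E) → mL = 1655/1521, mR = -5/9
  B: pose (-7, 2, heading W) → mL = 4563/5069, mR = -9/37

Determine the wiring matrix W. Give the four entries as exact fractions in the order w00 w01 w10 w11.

1/2 1 -1/2 0

obs A: pose=(2,-3,E) → sL=10/9, sR=90/169, mL=1655/1521, mR=-5/9
obs B: pose=(-7,2,W) → sL=18/37, sR=90/137, mL=4563/5069, mR=-9/37
sensor matrix S = [[10/9, 90/169], [18/37, 90/137]]; det S = 403360/856661
solve [mL_A; mL_B] = S·[w00; w01] and [mR_A; mR_B] = S·[w10; w11]:
  w00 = 1/2, w01 = 1, w10 = -1/2, w11 = 0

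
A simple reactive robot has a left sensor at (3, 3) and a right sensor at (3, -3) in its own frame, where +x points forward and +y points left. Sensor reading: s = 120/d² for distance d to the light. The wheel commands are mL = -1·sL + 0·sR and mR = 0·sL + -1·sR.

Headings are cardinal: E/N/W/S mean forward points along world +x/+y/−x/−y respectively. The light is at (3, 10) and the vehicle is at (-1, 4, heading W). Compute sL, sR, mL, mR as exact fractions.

12/13 60/29 -12/13 -60/29

left sensor world pos  = (-4, 1); dL² = 130
right sensor world pos = (-4, 7); dR² = 58
sL = 120/130 = 12/13
sR = 120/58 = 60/29
mL = -1·sL + 0·sR = -12/13
mR = 0·sL + -1·sR = -60/29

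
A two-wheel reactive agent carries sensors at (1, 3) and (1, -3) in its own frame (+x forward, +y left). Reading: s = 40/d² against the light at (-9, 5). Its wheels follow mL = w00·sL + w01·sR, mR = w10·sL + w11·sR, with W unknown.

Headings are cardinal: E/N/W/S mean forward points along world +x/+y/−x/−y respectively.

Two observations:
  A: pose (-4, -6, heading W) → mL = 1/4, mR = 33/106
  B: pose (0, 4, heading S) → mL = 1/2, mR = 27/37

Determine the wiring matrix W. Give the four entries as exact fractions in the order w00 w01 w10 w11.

0 1/2 -1 1

obs A: pose=(-4,-6,W) → sL=10/53, sR=1/2, mL=1/4, mR=33/106
obs B: pose=(0,4,S) → sL=10/37, sR=1, mL=1/2, mR=27/37
sensor matrix S = [[10/53, 1/2], [10/37, 1]]; det S = 105/1961
solve [mL_A; mL_B] = S·[w00; w01] and [mR_A; mR_B] = S·[w10; w11]:
  w00 = 0, w01 = 1/2, w10 = -1, w11 = 1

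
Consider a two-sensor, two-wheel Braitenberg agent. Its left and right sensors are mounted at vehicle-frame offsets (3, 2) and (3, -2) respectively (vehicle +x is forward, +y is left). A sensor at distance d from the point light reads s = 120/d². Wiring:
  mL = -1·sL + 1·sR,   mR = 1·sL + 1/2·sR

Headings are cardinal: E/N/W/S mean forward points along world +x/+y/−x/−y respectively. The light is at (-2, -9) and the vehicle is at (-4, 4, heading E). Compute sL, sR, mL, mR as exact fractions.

left sensor world pos  = (-1, 6); dL² = 226
right sensor world pos = (-1, 2); dR² = 122
sL = 120/226 = 60/113
sR = 120/122 = 60/61
mL = -1·sL + 1·sR = 3120/6893
mR = 1·sL + 1/2·sR = 7050/6893

60/113 60/61 3120/6893 7050/6893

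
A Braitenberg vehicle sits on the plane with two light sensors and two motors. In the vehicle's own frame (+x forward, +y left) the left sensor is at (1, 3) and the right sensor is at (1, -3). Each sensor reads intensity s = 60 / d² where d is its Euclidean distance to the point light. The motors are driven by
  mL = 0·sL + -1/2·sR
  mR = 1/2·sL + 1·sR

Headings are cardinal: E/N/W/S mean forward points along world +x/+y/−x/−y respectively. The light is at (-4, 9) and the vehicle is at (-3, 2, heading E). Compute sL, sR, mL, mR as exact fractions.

left sensor world pos  = (-2, 5); dL² = 20
right sensor world pos = (-2, -1); dR² = 104
sL = 60/20 = 3
sR = 60/104 = 15/26
mL = 0·sL + -1/2·sR = -15/52
mR = 1/2·sL + 1·sR = 27/13

3 15/26 -15/52 27/13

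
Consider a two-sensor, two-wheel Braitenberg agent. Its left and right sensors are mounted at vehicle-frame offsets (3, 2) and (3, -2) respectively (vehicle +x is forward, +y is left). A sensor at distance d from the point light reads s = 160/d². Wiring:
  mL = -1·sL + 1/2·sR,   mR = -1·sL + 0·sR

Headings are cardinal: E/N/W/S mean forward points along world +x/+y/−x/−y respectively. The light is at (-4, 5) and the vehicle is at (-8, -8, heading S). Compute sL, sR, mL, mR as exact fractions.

left sensor world pos  = (-6, -11); dL² = 260
right sensor world pos = (-10, -11); dR² = 292
sL = 160/260 = 8/13
sR = 160/292 = 40/73
mL = -1·sL + 1/2·sR = -324/949
mR = -1·sL + 0·sR = -8/13

8/13 40/73 -324/949 -8/13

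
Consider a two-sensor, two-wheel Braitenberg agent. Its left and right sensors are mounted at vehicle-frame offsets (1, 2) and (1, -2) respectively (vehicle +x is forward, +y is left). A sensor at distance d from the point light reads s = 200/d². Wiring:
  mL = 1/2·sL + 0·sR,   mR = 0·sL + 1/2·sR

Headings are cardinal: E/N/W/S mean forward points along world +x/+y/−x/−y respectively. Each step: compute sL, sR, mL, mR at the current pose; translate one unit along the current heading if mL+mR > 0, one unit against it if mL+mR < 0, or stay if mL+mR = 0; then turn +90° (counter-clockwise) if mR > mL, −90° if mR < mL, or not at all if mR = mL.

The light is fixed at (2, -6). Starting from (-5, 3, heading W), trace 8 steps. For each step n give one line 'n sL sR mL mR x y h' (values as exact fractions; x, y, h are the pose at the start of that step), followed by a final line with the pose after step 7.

0 200/113 40/37 100/113 20/37 -5 3 W
1 1 25/17 1/2 25/34 -6 3 N
2 40/29 8/9 20/29 4/9 -6 4 W
3 100/121 20/17 50/121 10/17 -7 4 N
4 200/181 200/269 100/181 100/269 -7 5 W
5 25/36 25/26 25/72 25/52 -8 5 N
6 200/221 200/317 100/221 100/317 -8 6 W
7 100/169 4/5 50/169 2/5 -9 6 N
final -9 7 W

n=0: pose=(-5,3,W); sL=200/113, sR=40/37; mL=100/113, mR=20/37; mL+mR=5960/4181 → advance +1; mR−mL=-1440/4181 → turn -1·90°
n=1: pose=(-6,3,N); sL=1, sR=25/17; mL=1/2, mR=25/34; mL+mR=21/17 → advance +1; mR−mL=4/17 → turn +1·90°
n=2: pose=(-6,4,W); sL=40/29, sR=8/9; mL=20/29, mR=4/9; mL+mR=296/261 → advance +1; mR−mL=-64/261 → turn -1·90°
n=3: pose=(-7,4,N); sL=100/121, sR=20/17; mL=50/121, mR=10/17; mL+mR=2060/2057 → advance +1; mR−mL=360/2057 → turn +1·90°
n=4: pose=(-7,5,W); sL=200/181, sR=200/269; mL=100/181, mR=100/269; mL+mR=45000/48689 → advance +1; mR−mL=-8800/48689 → turn -1·90°
n=5: pose=(-8,5,N); sL=25/36, sR=25/26; mL=25/72, mR=25/52; mL+mR=775/936 → advance +1; mR−mL=125/936 → turn +1·90°
n=6: pose=(-8,6,W); sL=200/221, sR=200/317; mL=100/221, mR=100/317; mL+mR=53800/70057 → advance +1; mR−mL=-9600/70057 → turn -1·90°
n=7: pose=(-9,6,N); sL=100/169, sR=4/5; mL=50/169, mR=2/5; mL+mR=588/845 → advance +1; mR−mL=88/845 → turn +1·90°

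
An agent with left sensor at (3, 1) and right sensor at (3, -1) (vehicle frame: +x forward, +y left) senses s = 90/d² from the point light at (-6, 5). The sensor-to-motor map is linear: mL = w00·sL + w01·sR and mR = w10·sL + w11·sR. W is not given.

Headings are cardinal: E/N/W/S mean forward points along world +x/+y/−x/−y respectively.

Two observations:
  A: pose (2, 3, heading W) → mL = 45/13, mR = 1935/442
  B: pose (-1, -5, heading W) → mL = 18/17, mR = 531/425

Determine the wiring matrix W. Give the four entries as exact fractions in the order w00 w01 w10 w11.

0 1 1 1/2

obs A: pose=(2,3,W) → sL=45/17, sR=45/13, mL=45/13, mR=1935/442
obs B: pose=(-1,-5,W) → sL=18/25, sR=18/17, mL=18/17, mR=531/425
sensor matrix S = [[45/17, 45/13], [18/25, 18/17]]; det S = 5832/18785
solve [mL_A; mL_B] = S·[w00; w01] and [mR_A; mR_B] = S·[w10; w11]:
  w00 = 0, w01 = 1, w10 = 1, w11 = 1/2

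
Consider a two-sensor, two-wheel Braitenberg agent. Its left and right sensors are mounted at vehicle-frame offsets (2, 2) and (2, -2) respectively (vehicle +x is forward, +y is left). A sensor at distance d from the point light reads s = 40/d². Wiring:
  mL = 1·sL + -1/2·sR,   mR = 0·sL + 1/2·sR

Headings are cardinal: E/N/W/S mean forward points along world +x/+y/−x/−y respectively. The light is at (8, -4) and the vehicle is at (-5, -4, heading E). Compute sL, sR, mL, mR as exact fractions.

left sensor world pos  = (-3, -2); dL² = 125
right sensor world pos = (-3, -6); dR² = 125
sL = 40/125 = 8/25
sR = 40/125 = 8/25
mL = 1·sL + -1/2·sR = 4/25
mR = 0·sL + 1/2·sR = 4/25

8/25 8/25 4/25 4/25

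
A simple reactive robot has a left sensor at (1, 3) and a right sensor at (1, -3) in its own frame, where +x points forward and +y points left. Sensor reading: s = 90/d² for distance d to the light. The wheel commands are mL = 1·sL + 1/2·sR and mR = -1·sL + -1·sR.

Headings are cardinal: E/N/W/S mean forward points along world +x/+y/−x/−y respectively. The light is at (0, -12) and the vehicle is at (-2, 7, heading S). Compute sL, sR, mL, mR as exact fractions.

18/65 90/349 9207/22685 -12132/22685

left sensor world pos  = (1, 6); dL² = 325
right sensor world pos = (-5, 6); dR² = 349
sL = 90/325 = 18/65
sR = 90/349 = 90/349
mL = 1·sL + 1/2·sR = 9207/22685
mR = -1·sL + -1·sR = -12132/22685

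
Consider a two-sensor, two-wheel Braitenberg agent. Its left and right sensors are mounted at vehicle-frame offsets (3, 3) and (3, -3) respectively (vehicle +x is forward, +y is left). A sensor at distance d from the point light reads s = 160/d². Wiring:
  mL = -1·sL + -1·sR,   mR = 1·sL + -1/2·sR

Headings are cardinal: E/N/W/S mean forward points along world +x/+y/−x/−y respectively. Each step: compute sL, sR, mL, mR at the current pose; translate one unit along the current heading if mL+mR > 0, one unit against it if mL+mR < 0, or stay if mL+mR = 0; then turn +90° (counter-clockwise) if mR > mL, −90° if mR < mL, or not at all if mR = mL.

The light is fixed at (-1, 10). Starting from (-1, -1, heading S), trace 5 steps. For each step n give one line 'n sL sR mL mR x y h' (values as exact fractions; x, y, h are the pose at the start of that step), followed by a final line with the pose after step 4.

0 32/41 32/41 -64/41 16/41 -1 -1 S
1 80/29 80/89 -9440/2581 5960/2581 -1 0 E
2 32/13 160/53 -3776/689 656/689 -2 0 N
3 40/53 2 -146/53 -13/53 -2 -1 W
4 32/41 32/41 -64/41 16/41 -1 -1 S
final -1 0 E

n=0: pose=(-1,-1,S); sL=32/41, sR=32/41; mL=-64/41, mR=16/41; mL+mR=-48/41 → advance -1; mR−mL=80/41 → turn +1·90°
n=1: pose=(-1,0,E); sL=80/29, sR=80/89; mL=-9440/2581, mR=5960/2581; mL+mR=-120/89 → advance -1; mR−mL=15400/2581 → turn +1·90°
n=2: pose=(-2,0,N); sL=32/13, sR=160/53; mL=-3776/689, mR=656/689; mL+mR=-240/53 → advance -1; mR−mL=4432/689 → turn +1·90°
n=3: pose=(-2,-1,W); sL=40/53, sR=2; mL=-146/53, mR=-13/53; mL+mR=-3 → advance -1; mR−mL=133/53 → turn +1·90°
n=4: pose=(-1,-1,S); sL=32/41, sR=32/41; mL=-64/41, mR=16/41; mL+mR=-48/41 → advance -1; mR−mL=80/41 → turn +1·90°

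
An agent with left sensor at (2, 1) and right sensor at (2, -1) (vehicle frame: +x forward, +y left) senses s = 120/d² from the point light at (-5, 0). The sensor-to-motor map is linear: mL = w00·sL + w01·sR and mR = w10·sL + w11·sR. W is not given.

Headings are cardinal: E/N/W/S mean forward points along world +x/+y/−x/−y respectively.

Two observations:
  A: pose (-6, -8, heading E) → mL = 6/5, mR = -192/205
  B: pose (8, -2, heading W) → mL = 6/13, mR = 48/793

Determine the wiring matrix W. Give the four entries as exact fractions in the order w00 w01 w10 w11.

obs A: pose=(-6,-8,E) → sL=12/5, sR=60/41, mL=6/5, mR=-192/205
obs B: pose=(8,-2,W) → sL=12/13, sR=60/61, mL=6/13, mR=48/793
sensor matrix S = [[12/5, 60/41], [12/13, 60/61]]; det S = 32832/32513
solve [mL_A; mL_B] = S·[w00; w01] and [mR_A; mR_B] = S·[w10; w11]:
  w00 = 1/2, w01 = 0, w10 = -1, w11 = 1

1/2 0 -1 1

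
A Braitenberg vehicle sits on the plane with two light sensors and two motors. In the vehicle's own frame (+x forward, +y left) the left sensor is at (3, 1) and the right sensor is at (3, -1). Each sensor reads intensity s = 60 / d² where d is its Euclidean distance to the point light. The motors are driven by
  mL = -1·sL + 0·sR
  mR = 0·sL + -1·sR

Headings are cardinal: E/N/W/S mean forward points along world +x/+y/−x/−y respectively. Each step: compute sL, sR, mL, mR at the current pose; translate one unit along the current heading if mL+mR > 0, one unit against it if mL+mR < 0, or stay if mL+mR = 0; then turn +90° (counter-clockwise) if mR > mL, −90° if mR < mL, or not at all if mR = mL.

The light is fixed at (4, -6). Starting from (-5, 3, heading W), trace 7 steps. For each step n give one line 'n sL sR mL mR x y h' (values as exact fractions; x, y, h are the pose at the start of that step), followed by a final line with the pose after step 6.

0 15/52 15/61 -15/52 -15/61 -5 3 W
1 12/17 20/39 -12/17 -20/39 -4 3 S
2 30/73 30/53 -30/73 -30/53 -4 4 E
3 60/113 60/149 -60/113 -60/149 -5 4 S
4 1/3 15/34 -1/3 -15/34 -5 5 E
5 12/29 12/37 -12/29 -12/37 -6 5 S
6 30/109 6/17 -30/109 -6/17 -6 6 E
final -7 6 S

n=0: pose=(-5,3,W); sL=15/52, sR=15/61; mL=-15/52, mR=-15/61; mL+mR=-1695/3172 → advance -1; mR−mL=135/3172 → turn +1·90°
n=1: pose=(-4,3,S); sL=12/17, sR=20/39; mL=-12/17, mR=-20/39; mL+mR=-808/663 → advance -1; mR−mL=128/663 → turn +1·90°
n=2: pose=(-4,4,E); sL=30/73, sR=30/53; mL=-30/73, mR=-30/53; mL+mR=-3780/3869 → advance -1; mR−mL=-600/3869 → turn -1·90°
n=3: pose=(-5,4,S); sL=60/113, sR=60/149; mL=-60/113, mR=-60/149; mL+mR=-15720/16837 → advance -1; mR−mL=2160/16837 → turn +1·90°
n=4: pose=(-5,5,E); sL=1/3, sR=15/34; mL=-1/3, mR=-15/34; mL+mR=-79/102 → advance -1; mR−mL=-11/102 → turn -1·90°
n=5: pose=(-6,5,S); sL=12/29, sR=12/37; mL=-12/29, mR=-12/37; mL+mR=-792/1073 → advance -1; mR−mL=96/1073 → turn +1·90°
n=6: pose=(-6,6,E); sL=30/109, sR=6/17; mL=-30/109, mR=-6/17; mL+mR=-1164/1853 → advance -1; mR−mL=-144/1853 → turn -1·90°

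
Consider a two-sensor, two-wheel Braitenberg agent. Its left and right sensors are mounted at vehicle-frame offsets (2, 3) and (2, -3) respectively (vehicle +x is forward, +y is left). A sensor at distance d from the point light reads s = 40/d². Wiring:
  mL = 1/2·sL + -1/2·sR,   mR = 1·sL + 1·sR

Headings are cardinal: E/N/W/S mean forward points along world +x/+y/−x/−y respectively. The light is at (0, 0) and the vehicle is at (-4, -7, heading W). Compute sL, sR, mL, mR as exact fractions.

left sensor world pos  = (-6, -10); dL² = 136
right sensor world pos = (-6, -4); dR² = 52
sL = 40/136 = 5/17
sR = 40/52 = 10/13
mL = 1/2·sL + -1/2·sR = -105/442
mR = 1·sL + 1·sR = 235/221

5/17 10/13 -105/442 235/221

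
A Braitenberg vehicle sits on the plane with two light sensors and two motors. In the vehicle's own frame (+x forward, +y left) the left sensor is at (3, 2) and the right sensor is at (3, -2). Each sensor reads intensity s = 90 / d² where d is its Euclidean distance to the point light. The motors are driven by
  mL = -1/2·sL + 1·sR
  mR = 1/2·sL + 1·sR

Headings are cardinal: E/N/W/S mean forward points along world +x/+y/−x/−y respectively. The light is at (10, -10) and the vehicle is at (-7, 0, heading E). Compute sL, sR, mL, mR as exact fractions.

left sensor world pos  = (-4, 2); dL² = 340
right sensor world pos = (-4, -2); dR² = 260
sL = 90/340 = 9/34
sR = 90/260 = 9/26
mL = -1/2·sL + 1·sR = 189/884
mR = 1/2·sL + 1·sR = 423/884

9/34 9/26 189/884 423/884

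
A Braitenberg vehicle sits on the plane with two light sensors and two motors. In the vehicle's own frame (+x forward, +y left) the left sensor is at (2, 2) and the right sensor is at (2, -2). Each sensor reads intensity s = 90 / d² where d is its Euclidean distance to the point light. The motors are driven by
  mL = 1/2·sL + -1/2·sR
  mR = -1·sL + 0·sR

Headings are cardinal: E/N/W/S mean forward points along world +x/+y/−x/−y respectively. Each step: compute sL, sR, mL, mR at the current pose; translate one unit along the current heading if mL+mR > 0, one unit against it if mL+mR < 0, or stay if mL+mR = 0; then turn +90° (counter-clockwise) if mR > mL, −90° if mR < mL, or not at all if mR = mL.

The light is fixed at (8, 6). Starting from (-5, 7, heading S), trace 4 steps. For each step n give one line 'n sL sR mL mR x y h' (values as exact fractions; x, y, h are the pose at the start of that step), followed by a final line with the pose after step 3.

n=0: pose=(-5,7,S); sL=45/61, sR=45/113; mL=1170/6893, mR=-45/61; mL+mR=-3915/6893 → advance -1; mR−mL=-6255/6893 → turn -1·90°
n=1: pose=(-5,8,W); sL=2/5, sR=90/241; mL=16/1205, mR=-2/5; mL+mR=-466/1205 → advance -1; mR−mL=-498/1205 → turn -1·90°
n=2: pose=(-4,8,N); sL=45/106, sR=45/58; mL=-270/1537, mR=-45/106; mL+mR=-1845/3074 → advance -1; mR−mL=-765/3074 → turn -1·90°
n=3: pose=(-4,7,E); sL=90/109, sR=90/101; mL=-360/11009, mR=-90/109; mL+mR=-9450/11009 → advance -1; mR−mL=-8730/11009 → turn -1·90°

0 45/61 45/113 1170/6893 -45/61 -5 7 S
1 2/5 90/241 16/1205 -2/5 -5 8 W
2 45/106 45/58 -270/1537 -45/106 -4 8 N
3 90/109 90/101 -360/11009 -90/109 -4 7 E
final -5 7 S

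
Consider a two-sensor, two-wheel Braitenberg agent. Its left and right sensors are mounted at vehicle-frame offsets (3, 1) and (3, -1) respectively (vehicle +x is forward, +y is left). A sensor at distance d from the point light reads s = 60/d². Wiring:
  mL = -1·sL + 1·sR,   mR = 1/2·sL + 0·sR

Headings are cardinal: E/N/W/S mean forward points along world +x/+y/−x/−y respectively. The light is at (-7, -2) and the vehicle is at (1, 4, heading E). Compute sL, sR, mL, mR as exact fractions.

6/17 30/73 72/1241 3/17

left sensor world pos  = (4, 5); dL² = 170
right sensor world pos = (4, 3); dR² = 146
sL = 60/170 = 6/17
sR = 60/146 = 30/73
mL = -1·sL + 1·sR = 72/1241
mR = 1/2·sL + 0·sR = 3/17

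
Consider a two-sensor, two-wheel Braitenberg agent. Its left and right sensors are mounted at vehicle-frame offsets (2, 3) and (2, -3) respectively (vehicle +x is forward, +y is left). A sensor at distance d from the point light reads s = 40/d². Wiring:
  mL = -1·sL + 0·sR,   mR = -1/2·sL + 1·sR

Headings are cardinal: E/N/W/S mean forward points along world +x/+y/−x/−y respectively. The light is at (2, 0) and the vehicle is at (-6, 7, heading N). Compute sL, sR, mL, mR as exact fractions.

20/101 20/53 -20/101 1490/5353

left sensor world pos  = (-9, 9); dL² = 202
right sensor world pos = (-3, 9); dR² = 106
sL = 40/202 = 20/101
sR = 40/106 = 20/53
mL = -1·sL + 0·sR = -20/101
mR = -1/2·sL + 1·sR = 1490/5353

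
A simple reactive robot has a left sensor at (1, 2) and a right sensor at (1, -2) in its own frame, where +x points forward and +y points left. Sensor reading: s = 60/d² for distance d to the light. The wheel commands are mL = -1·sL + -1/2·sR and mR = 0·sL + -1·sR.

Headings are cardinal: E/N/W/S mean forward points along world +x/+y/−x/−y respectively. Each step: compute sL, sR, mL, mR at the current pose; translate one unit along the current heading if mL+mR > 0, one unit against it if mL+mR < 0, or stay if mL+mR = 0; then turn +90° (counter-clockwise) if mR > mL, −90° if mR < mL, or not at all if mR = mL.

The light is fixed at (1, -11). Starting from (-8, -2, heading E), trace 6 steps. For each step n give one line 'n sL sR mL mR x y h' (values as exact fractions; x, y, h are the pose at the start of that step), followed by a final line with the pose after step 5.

0 12/37 60/113 -2466/4181 -60/113 -8 -2 E
1 15/61 15/41 -2145/5002 -15/41 -9 -2 N
2 60/157 60/221 -17970/34697 -60/221 -9 -3 W
3 30/49 6/17 -657/833 -6/17 -8 -3 S
4 12/37 60/113 -2466/4181 -60/113 -8 -2 E
5 15/61 15/41 -2145/5002 -15/41 -9 -2 N
final -9 -3 W

n=0: pose=(-8,-2,E); sL=12/37, sR=60/113; mL=-2466/4181, mR=-60/113; mL+mR=-4686/4181 → advance -1; mR−mL=246/4181 → turn +1·90°
n=1: pose=(-9,-2,N); sL=15/61, sR=15/41; mL=-2145/5002, mR=-15/41; mL+mR=-3975/5002 → advance -1; mR−mL=315/5002 → turn +1·90°
n=2: pose=(-9,-3,W); sL=60/157, sR=60/221; mL=-17970/34697, mR=-60/221; mL+mR=-27390/34697 → advance -1; mR−mL=8550/34697 → turn +1·90°
n=3: pose=(-8,-3,S); sL=30/49, sR=6/17; mL=-657/833, mR=-6/17; mL+mR=-951/833 → advance -1; mR−mL=363/833 → turn +1·90°
n=4: pose=(-8,-2,E); sL=12/37, sR=60/113; mL=-2466/4181, mR=-60/113; mL+mR=-4686/4181 → advance -1; mR−mL=246/4181 → turn +1·90°
n=5: pose=(-9,-2,N); sL=15/61, sR=15/41; mL=-2145/5002, mR=-15/41; mL+mR=-3975/5002 → advance -1; mR−mL=315/5002 → turn +1·90°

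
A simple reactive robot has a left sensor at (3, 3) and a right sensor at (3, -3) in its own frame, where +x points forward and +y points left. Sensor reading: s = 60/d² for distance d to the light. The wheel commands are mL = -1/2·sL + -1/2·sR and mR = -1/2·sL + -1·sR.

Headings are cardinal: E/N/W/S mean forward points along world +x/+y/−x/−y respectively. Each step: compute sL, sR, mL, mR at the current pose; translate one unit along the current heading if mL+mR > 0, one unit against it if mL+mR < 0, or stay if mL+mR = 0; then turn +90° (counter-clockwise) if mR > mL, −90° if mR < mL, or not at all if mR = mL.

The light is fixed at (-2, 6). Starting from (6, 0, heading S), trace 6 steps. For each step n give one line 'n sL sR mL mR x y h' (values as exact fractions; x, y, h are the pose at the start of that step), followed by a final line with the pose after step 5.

n=0: pose=(6,0,S); sL=30/101, sR=30/53; mL=-2310/5353, mR=-3825/5353; mL+mR=-6135/5353 → advance -1; mR−mL=-15/53 → turn -1·90°
n=1: pose=(6,1,W); sL=60/89, sR=60/29; mL=-3540/2581, mR=-6210/2581; mL+mR=-9750/2581 → advance -1; mR−mL=-30/29 → turn -1·90°
n=2: pose=(7,1,N); sL=3/2, sR=15/37; mL=-141/148, mR=-171/148; mL+mR=-78/37 → advance -1; mR−mL=-15/74 → turn -1·90°
n=3: pose=(7,0,E); sL=20/51, sR=4/15; mL=-28/85, mR=-118/255; mL+mR=-202/255 → advance -1; mR−mL=-2/15 → turn -1·90°
n=4: pose=(6,0,S); sL=30/101, sR=30/53; mL=-2310/5353, mR=-3825/5353; mL+mR=-6135/5353 → advance -1; mR−mL=-15/53 → turn -1·90°
n=5: pose=(6,1,W); sL=60/89, sR=60/29; mL=-3540/2581, mR=-6210/2581; mL+mR=-9750/2581 → advance -1; mR−mL=-30/29 → turn -1·90°

0 30/101 30/53 -2310/5353 -3825/5353 6 0 S
1 60/89 60/29 -3540/2581 -6210/2581 6 1 W
2 3/2 15/37 -141/148 -171/148 7 1 N
3 20/51 4/15 -28/85 -118/255 7 0 E
4 30/101 30/53 -2310/5353 -3825/5353 6 0 S
5 60/89 60/29 -3540/2581 -6210/2581 6 1 W
final 7 1 N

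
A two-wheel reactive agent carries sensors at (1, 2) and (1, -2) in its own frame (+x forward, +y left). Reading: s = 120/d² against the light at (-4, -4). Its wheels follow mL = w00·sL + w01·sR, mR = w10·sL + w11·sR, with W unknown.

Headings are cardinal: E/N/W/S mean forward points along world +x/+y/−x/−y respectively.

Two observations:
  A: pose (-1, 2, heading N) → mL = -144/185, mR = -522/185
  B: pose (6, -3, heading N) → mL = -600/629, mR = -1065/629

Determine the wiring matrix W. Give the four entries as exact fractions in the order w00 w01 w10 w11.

obs A: pose=(-1,2,N) → sL=12/5, sR=60/37, mL=-144/185, mR=-522/185
obs B: pose=(6,-3,N) → sL=30/17, sR=30/37, mL=-600/629, mR=-1065/629
sensor matrix S = [[12/5, 60/37], [30/17, 30/37]]; det S = -576/629
solve [mL_A; mL_B] = S·[w00; w01] and [mR_A; mR_B] = S·[w10; w11]:
  w00 = -1, w01 = 1, w10 = -1/2, w11 = -1

-1 1 -1/2 -1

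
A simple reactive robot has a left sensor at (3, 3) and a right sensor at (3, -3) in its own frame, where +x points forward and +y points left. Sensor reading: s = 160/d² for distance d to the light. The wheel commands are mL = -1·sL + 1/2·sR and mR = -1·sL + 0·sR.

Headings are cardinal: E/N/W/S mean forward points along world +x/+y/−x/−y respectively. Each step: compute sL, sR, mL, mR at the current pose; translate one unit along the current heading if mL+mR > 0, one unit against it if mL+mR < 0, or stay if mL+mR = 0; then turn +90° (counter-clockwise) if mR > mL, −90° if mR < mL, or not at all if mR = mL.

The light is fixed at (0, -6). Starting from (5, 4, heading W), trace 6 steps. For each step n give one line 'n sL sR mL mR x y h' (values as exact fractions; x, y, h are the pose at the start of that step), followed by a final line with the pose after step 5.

n=0: pose=(5,4,W); sL=160/53, sR=160/173; mL=-23440/9169, mR=-160/53; mL+mR=-51120/9169 → advance -1; mR−mL=-80/173 → turn -1·90°
n=1: pose=(6,4,N); sL=80/89, sR=16/25; mL=-1288/2225, mR=-80/89; mL+mR=-3288/2225 → advance -1; mR−mL=-8/25 → turn -1·90°
n=2: pose=(6,3,E); sL=32/45, sR=160/117; mL=-16/585, mR=-32/45; mL+mR=-48/65 → advance -1; mR−mL=-80/117 → turn -1·90°
n=3: pose=(5,3,S); sL=8/5, sR=4; mL=2/5, mR=-8/5; mL+mR=-6/5 → advance -1; mR−mL=-2 → turn -1·90°
n=4: pose=(5,4,W); sL=160/53, sR=160/173; mL=-23440/9169, mR=-160/53; mL+mR=-51120/9169 → advance -1; mR−mL=-80/173 → turn -1·90°
n=5: pose=(6,4,N); sL=80/89, sR=16/25; mL=-1288/2225, mR=-80/89; mL+mR=-3288/2225 → advance -1; mR−mL=-8/25 → turn -1·90°

0 160/53 160/173 -23440/9169 -160/53 5 4 W
1 80/89 16/25 -1288/2225 -80/89 6 4 N
2 32/45 160/117 -16/585 -32/45 6 3 E
3 8/5 4 2/5 -8/5 5 3 S
4 160/53 160/173 -23440/9169 -160/53 5 4 W
5 80/89 16/25 -1288/2225 -80/89 6 4 N
final 6 3 E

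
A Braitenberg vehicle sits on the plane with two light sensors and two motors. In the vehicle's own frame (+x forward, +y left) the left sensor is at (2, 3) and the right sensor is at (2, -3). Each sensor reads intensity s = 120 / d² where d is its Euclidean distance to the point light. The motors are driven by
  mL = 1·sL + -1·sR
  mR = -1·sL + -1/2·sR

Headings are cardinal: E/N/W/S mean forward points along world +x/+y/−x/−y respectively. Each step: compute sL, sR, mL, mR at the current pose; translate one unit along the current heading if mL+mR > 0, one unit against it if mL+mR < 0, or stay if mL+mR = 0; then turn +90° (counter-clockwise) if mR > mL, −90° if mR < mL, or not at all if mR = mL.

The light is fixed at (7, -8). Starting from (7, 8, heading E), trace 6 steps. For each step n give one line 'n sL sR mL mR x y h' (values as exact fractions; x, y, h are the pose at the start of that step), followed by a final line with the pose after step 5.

0 24/73 120/173 -4608/12629 -8532/12629 7 8 E
1 3/5 30/53 9/265 -234/265 6 8 S
2 24/41 120/409 4896/16769 -12276/16769 6 9 W
3 12/37 12/37 0 -18/37 7 9 N
4 24/73 120/173 -4608/12629 -8532/12629 7 8 E
5 3/5 30/53 9/265 -234/265 6 8 S
final 6 9 W

n=0: pose=(7,8,E); sL=24/73, sR=120/173; mL=-4608/12629, mR=-8532/12629; mL+mR=-180/173 → advance -1; mR−mL=-3924/12629 → turn -1·90°
n=1: pose=(6,8,S); sL=3/5, sR=30/53; mL=9/265, mR=-234/265; mL+mR=-45/53 → advance -1; mR−mL=-243/265 → turn -1·90°
n=2: pose=(6,9,W); sL=24/41, sR=120/409; mL=4896/16769, mR=-12276/16769; mL+mR=-180/409 → advance -1; mR−mL=-17172/16769 → turn -1·90°
n=3: pose=(7,9,N); sL=12/37, sR=12/37; mL=0, mR=-18/37; mL+mR=-18/37 → advance -1; mR−mL=-18/37 → turn -1·90°
n=4: pose=(7,8,E); sL=24/73, sR=120/173; mL=-4608/12629, mR=-8532/12629; mL+mR=-180/173 → advance -1; mR−mL=-3924/12629 → turn -1·90°
n=5: pose=(6,8,S); sL=3/5, sR=30/53; mL=9/265, mR=-234/265; mL+mR=-45/53 → advance -1; mR−mL=-243/265 → turn -1·90°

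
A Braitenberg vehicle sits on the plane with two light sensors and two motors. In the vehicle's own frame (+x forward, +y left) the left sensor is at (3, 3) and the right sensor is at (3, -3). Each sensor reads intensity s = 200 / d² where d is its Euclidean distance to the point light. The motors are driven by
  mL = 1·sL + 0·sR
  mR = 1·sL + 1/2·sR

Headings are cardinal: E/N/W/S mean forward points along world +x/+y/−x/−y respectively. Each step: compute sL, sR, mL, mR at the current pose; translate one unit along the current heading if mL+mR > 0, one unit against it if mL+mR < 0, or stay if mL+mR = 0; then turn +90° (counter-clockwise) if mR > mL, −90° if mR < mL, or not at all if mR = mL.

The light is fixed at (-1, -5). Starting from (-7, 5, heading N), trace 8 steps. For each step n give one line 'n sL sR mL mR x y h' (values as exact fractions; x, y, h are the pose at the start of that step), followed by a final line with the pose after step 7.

n=0: pose=(-7,5,N); sL=4/5, sR=100/89; mL=4/5, mR=606/445; mL+mR=962/445 → advance +1; mR−mL=50/89 → turn +1·90°
n=1: pose=(-7,6,W); sL=40/29, sR=200/277; mL=40/29, mR=13980/8033; mL+mR=25060/8033 → advance +1; mR−mL=100/277 → turn +1·90°
n=2: pose=(-8,6,S); sL=5/2, sR=50/41; mL=5/2, mR=255/82; mL+mR=230/41 → advance +1; mR−mL=25/41 → turn +1·90°
n=3: pose=(-8,5,E); sL=40/37, sR=40/13; mL=40/37, mR=1260/481; mL+mR=1780/481 → advance +1; mR−mL=20/13 → turn +1·90°
n=4: pose=(-7,5,N); sL=4/5, sR=100/89; mL=4/5, mR=606/445; mL+mR=962/445 → advance +1; mR−mL=50/89 → turn +1·90°
n=5: pose=(-7,6,W); sL=40/29, sR=200/277; mL=40/29, mR=13980/8033; mL+mR=25060/8033 → advance +1; mR−mL=100/277 → turn +1·90°
n=6: pose=(-8,6,S); sL=5/2, sR=50/41; mL=5/2, mR=255/82; mL+mR=230/41 → advance +1; mR−mL=25/41 → turn +1·90°
n=7: pose=(-8,5,E); sL=40/37, sR=40/13; mL=40/37, mR=1260/481; mL+mR=1780/481 → advance +1; mR−mL=20/13 → turn +1·90°

0 4/5 100/89 4/5 606/445 -7 5 N
1 40/29 200/277 40/29 13980/8033 -7 6 W
2 5/2 50/41 5/2 255/82 -8 6 S
3 40/37 40/13 40/37 1260/481 -8 5 E
4 4/5 100/89 4/5 606/445 -7 5 N
5 40/29 200/277 40/29 13980/8033 -7 6 W
6 5/2 50/41 5/2 255/82 -8 6 S
7 40/37 40/13 40/37 1260/481 -8 5 E
final -7 5 N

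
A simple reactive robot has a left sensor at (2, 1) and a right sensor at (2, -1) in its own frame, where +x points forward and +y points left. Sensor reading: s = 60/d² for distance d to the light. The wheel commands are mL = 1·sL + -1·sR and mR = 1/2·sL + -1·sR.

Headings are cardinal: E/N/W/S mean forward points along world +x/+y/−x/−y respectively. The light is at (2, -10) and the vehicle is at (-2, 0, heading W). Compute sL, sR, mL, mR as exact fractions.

left sensor world pos  = (-4, -1); dL² = 117
right sensor world pos = (-4, 1); dR² = 157
sL = 60/117 = 20/39
sR = 60/157 = 60/157
mL = 1·sL + -1·sR = 800/6123
mR = 1/2·sL + -1·sR = -770/6123

20/39 60/157 800/6123 -770/6123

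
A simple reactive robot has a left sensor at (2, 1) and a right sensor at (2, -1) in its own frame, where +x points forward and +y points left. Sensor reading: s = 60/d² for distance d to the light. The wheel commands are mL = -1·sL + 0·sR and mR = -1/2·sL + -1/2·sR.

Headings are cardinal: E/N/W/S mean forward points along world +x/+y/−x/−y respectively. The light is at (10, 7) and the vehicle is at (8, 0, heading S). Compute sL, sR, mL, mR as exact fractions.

left sensor world pos  = (9, -2); dL² = 82
right sensor world pos = (7, -2); dR² = 90
sL = 60/82 = 30/41
sR = 60/90 = 2/3
mL = -1·sL + 0·sR = -30/41
mR = -1/2·sL + -1/2·sR = -86/123

30/41 2/3 -30/41 -86/123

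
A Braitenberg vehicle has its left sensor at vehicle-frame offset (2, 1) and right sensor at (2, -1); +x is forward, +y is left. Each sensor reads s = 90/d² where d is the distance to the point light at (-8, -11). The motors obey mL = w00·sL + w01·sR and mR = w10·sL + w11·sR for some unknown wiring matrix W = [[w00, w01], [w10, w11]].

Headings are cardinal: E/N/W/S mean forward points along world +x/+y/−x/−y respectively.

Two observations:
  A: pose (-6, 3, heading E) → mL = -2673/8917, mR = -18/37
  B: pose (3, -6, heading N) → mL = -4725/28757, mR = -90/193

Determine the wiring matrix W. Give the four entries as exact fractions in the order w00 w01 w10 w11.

obs A: pose=(-6,3,E) → sL=90/241, sR=18/37, mL=-2673/8917, mR=-18/37
obs B: pose=(3,-6,N) → sL=90/149, sR=90/193, mL=-4725/28757, mR=-90/193
sensor matrix S = [[90/241, 18/37], [90/149, 90/193]]; det S = -30695760/256426169
solve [mL_A; mL_B] = S·[w00; w01] and [mR_A; mR_B] = S·[w10; w11]:
  w00 = 1/2, w01 = -1, w10 = 0, w11 = -1

1/2 -1 0 -1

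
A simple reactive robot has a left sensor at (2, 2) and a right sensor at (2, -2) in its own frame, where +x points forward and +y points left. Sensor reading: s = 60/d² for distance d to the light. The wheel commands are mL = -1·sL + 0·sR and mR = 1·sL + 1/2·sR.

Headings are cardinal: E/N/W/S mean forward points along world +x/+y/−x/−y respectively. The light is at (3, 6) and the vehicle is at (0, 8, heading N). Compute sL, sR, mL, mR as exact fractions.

left sensor world pos  = (-2, 10); dL² = 41
right sensor world pos = (2, 10); dR² = 17
sL = 60/41 = 60/41
sR = 60/17 = 60/17
mL = -1·sL + 0·sR = -60/41
mR = 1·sL + 1/2·sR = 2250/697

60/41 60/17 -60/41 2250/697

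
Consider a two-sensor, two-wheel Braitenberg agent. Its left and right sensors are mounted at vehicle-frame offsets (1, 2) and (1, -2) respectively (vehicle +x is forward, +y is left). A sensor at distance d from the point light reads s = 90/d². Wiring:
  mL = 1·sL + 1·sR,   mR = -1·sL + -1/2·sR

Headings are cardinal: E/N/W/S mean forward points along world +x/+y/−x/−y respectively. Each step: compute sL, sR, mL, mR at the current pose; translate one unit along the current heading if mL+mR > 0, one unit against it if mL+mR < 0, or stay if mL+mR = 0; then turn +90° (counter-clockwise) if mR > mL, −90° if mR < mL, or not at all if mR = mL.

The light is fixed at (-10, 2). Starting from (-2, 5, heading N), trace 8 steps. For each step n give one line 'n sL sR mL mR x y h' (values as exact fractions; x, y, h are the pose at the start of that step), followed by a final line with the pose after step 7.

n=0: pose=(-2,5,N); sL=45/26, sR=45/58; mL=945/377, mR=-3195/1508; mL+mR=45/116 → advance +1; mR−mL=-6975/1508 → turn -1·90°
n=1: pose=(-2,6,E); sL=10/13, sR=18/17; mL=404/221, mR=-287/221; mL+mR=9/17 → advance +1; mR−mL=-691/221 → turn -1·90°
n=2: pose=(-1,6,S); sL=9/13, sR=45/29; mL=846/377, mR=-1107/754; mL+mR=45/58 → advance +1; mR−mL=-2799/754 → turn -1·90°
n=3: pose=(-1,5,W); sL=18/13, sR=90/89; mL=2772/1157, mR=-2187/1157; mL+mR=45/89 → advance +1; mR−mL=-4959/1157 → turn -1·90°
n=4: pose=(-2,5,N); sL=45/26, sR=45/58; mL=945/377, mR=-3195/1508; mL+mR=45/116 → advance +1; mR−mL=-6975/1508 → turn -1·90°
n=5: pose=(-2,6,E); sL=10/13, sR=18/17; mL=404/221, mR=-287/221; mL+mR=9/17 → advance +1; mR−mL=-691/221 → turn -1·90°
n=6: pose=(-1,6,S); sL=9/13, sR=45/29; mL=846/377, mR=-1107/754; mL+mR=45/58 → advance +1; mR−mL=-2799/754 → turn -1·90°
n=7: pose=(-1,5,W); sL=18/13, sR=90/89; mL=2772/1157, mR=-2187/1157; mL+mR=45/89 → advance +1; mR−mL=-4959/1157 → turn -1·90°

0 45/26 45/58 945/377 -3195/1508 -2 5 N
1 10/13 18/17 404/221 -287/221 -2 6 E
2 9/13 45/29 846/377 -1107/754 -1 6 S
3 18/13 90/89 2772/1157 -2187/1157 -1 5 W
4 45/26 45/58 945/377 -3195/1508 -2 5 N
5 10/13 18/17 404/221 -287/221 -2 6 E
6 9/13 45/29 846/377 -1107/754 -1 6 S
7 18/13 90/89 2772/1157 -2187/1157 -1 5 W
final -2 5 N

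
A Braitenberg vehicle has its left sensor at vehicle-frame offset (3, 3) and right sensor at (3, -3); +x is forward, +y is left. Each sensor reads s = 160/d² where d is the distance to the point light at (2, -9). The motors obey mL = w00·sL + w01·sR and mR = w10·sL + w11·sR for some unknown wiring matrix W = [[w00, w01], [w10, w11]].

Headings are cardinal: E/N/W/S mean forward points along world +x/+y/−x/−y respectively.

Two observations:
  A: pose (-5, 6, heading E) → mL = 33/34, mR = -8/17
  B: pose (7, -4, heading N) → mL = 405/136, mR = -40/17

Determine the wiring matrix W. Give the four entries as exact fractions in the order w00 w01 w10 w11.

obs A: pose=(-5,6,E) → sL=8/17, sR=1, mL=33/34, mR=-8/17
obs B: pose=(7,-4,N) → sL=40/17, sR=5/4, mL=405/136, mR=-40/17
sensor matrix S = [[8/17, 1], [40/17, 5/4]]; det S = -30/17
solve [mL_A; mL_B] = S·[w00; w01] and [mR_A; mR_B] = S·[w10; w11]:
  w00 = 1, w01 = 1/2, w10 = -1, w11 = 0

1 1/2 -1 0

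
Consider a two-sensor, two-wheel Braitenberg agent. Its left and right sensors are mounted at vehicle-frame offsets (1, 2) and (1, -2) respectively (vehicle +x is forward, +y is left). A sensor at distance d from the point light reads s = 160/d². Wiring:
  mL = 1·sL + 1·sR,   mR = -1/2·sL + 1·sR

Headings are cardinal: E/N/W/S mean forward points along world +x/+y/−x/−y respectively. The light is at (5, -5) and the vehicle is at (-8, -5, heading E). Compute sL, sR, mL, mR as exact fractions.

40/37 40/37 80/37 20/37

left sensor world pos  = (-7, -3); dL² = 148
right sensor world pos = (-7, -7); dR² = 148
sL = 160/148 = 40/37
sR = 160/148 = 40/37
mL = 1·sL + 1·sR = 80/37
mR = -1/2·sL + 1·sR = 20/37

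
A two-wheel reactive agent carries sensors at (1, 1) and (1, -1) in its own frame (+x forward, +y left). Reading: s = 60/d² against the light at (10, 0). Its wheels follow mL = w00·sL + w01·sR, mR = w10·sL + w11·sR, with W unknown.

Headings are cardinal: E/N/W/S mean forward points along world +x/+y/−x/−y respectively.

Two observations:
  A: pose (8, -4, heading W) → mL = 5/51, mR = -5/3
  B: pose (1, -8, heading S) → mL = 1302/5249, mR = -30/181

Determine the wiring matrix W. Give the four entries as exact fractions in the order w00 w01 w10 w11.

obs A: pose=(8,-4,W) → sL=30/17, sR=10/3, mL=5/51, mR=-5/3
obs B: pose=(1,-8,S) → sL=12/29, sR=60/181, mL=1302/5249, mR=-30/181
sensor matrix S = [[30/17, 10/3], [12/29, 60/181]]; det S = -70880/89233
solve [mL_A; mL_B] = S·[w00; w01] and [mR_A; mR_B] = S·[w10; w11]:
  w00 = 1, w01 = -1/2, w10 = 0, w11 = -1/2

1 -1/2 0 -1/2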